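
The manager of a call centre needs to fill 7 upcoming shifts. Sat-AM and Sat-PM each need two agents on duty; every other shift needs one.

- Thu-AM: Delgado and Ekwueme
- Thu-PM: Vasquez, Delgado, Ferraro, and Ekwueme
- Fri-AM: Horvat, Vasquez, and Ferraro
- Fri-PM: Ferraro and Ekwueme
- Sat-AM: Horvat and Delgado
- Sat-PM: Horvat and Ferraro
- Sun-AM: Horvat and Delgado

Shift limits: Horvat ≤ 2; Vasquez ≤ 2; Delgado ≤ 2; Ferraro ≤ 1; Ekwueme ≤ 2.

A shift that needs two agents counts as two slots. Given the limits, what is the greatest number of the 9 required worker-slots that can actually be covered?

9

Total capacity across all agents is 2+2+2+1+2 = 9, and 9 slots are needed, so at most 9 can be filled.
An assignment achieving 9: Thu-AM→Ekwueme, Thu-PM→Vasquez, Fri-AM→Vasquez, Fri-PM→Ekwueme, Sat-AM→Horvat+Delgado, Sat-PM→Horvat+Ferraro, Sun-AM→Delgado.
Loads: Horvat 2/2, Vasquez 2/2, Delgado 2/2, Ferraro 1/1, Ekwueme 2/2.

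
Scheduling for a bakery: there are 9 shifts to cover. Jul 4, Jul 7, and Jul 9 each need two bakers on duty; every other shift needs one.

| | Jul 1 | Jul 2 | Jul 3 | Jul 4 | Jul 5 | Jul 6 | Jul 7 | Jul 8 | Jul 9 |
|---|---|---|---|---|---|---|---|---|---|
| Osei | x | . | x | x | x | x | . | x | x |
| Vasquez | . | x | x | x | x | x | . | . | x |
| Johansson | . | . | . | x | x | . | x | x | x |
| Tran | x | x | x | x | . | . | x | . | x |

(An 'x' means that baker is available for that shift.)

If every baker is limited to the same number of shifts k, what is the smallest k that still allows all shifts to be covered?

3

With 4 bakers and 12 worker-slots to fill, someone must work at least ⌈12/4⌉ = 3 shifts, so k ≥ 3.
k = 3 works: Jul 1→Osei, Jul 2→Vasquez, Jul 3→Vasquez, Jul 4→Johansson+Tran, Jul 5→Vasquez, Jul 6→Osei, Jul 7→Johansson+Tran, Jul 8→Osei, Jul 9→Johansson+Tran.
Loads: Osei 3, Vasquez 3, Johansson 3, Tran 3 — all ≤ 3.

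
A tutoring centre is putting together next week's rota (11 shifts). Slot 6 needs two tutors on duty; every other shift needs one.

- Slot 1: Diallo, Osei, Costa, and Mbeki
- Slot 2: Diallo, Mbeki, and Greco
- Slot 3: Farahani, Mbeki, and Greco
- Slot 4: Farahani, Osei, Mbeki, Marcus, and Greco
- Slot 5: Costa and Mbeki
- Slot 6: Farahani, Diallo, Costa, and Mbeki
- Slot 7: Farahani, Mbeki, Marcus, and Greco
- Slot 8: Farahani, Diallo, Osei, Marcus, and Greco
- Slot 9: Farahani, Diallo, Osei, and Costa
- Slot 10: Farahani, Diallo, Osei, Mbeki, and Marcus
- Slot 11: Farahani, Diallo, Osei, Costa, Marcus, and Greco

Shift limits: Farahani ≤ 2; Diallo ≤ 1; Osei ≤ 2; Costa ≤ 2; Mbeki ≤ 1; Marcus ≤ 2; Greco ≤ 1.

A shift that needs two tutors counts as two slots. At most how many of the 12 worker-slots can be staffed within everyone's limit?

11

Total capacity across all tutors is 2+1+2+2+1+2+1 = 11, and 12 slots are needed, so at most 11 can be filled.
An assignment achieving 11: Slot 1→Osei, Slot 2→Diallo, Slot 3→Farahani, Slot 4→Marcus, Slot 5→Costa, Slot 6→Farahani+Costa, Slot 7→Mbeki, Slot 8→Marcus, Slot 9→Osei, Slot 11→Greco.
Loads: Farahani 2/2, Diallo 1/1, Osei 2/2, Costa 2/2, Mbeki 1/1, Marcus 2/2, Greco 1/1.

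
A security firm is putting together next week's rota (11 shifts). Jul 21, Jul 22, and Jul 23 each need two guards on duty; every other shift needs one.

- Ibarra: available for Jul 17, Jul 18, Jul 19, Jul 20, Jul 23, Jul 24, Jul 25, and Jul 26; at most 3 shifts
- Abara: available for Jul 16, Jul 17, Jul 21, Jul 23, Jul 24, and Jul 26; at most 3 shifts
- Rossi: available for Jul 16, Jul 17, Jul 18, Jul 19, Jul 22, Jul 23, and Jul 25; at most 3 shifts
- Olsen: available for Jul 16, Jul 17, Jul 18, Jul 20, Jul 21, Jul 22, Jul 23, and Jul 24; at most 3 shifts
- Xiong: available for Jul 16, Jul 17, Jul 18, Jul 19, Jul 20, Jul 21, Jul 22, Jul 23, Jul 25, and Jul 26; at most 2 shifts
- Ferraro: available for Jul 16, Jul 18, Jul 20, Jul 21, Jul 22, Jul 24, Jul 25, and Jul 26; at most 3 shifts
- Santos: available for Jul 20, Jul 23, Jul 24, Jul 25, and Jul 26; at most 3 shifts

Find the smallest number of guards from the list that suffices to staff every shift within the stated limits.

14 slots to fill and no one can take more than 3, so at least ⌈14/3⌉ = 5 guards are needed.
Ibarra, Abara, Rossi, Olsen, and Xiong alone can cover everything: Jul 16→Abara, Jul 17→Xiong, Jul 18→Rossi, Jul 19→Ibarra, Jul 20→Ibarra, Jul 21→Abara+Olsen, Jul 22→Rossi+Olsen, Jul 23→Olsen+Xiong, Jul 24→Ibarra, Jul 25→Rossi, Jul 26→Abara.

5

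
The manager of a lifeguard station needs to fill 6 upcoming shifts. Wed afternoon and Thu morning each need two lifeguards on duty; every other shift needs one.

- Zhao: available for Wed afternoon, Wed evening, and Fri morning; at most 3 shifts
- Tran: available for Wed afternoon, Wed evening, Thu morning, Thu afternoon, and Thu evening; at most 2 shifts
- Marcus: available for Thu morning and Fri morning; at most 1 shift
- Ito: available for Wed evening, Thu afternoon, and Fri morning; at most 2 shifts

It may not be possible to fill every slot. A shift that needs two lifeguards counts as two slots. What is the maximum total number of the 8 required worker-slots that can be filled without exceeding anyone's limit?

Total capacity across all lifeguards is 3+2+1+2 = 8, and 8 slots are needed, so at most 8 can be filled.
Shifts {Wed afternoon, Thu morning, Thu evening} need 5 slots but only Zhao, Tran, and Marcus are available for them, supplying at most 4 — so at least 1 slot must go unfilled.
An assignment achieving 7: Wed afternoon→Zhao+Tran, Wed evening→Zhao, Thu morning→Marcus, Thu afternoon→Ito, Thu evening→Tran, Fri morning→Zhao.
Loads: Zhao 3/3, Tran 2/2, Marcus 1/1, Ito 1/2.

7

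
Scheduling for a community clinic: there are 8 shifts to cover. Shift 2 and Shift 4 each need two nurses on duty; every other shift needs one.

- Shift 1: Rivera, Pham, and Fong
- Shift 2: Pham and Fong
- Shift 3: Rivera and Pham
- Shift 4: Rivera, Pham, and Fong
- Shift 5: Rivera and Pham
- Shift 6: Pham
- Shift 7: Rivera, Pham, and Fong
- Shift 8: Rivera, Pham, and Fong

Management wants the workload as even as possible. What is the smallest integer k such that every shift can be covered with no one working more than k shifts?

4

With 3 nurses and 10 worker-slots to fill, someone must work at least ⌈10/3⌉ = 4 shifts, so k ≥ 4.
k = 4 works: Shift 1→Rivera, Shift 2→Pham+Fong, Shift 3→Rivera, Shift 4→Rivera+Pham, Shift 5→Rivera, Shift 6→Pham, Shift 7→Pham, Shift 8→Fong.
Loads: Rivera 4, Pham 4, Fong 2 — all ≤ 4.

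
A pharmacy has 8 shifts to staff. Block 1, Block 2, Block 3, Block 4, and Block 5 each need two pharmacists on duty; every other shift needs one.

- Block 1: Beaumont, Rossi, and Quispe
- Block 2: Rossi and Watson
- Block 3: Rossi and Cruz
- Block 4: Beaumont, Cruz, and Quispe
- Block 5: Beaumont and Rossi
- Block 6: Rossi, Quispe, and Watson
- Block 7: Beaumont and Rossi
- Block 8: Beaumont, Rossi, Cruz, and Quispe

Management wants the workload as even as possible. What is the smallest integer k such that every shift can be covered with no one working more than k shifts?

With 5 pharmacists and 13 worker-slots to fill, someone must work at least ⌈13/5⌉ = 3 shifts, so k ≥ 3.
k = 3 works: Block 1→Beaumont+Quispe, Block 2→Rossi+Watson, Block 3→Rossi+Cruz, Block 4→Cruz+Quispe, Block 5→Beaumont+Rossi, Block 6→Quispe, Block 7→Beaumont, Block 8→Cruz.
Loads: Beaumont 3, Rossi 3, Cruz 3, Quispe 3, Watson 1 — all ≤ 3.

3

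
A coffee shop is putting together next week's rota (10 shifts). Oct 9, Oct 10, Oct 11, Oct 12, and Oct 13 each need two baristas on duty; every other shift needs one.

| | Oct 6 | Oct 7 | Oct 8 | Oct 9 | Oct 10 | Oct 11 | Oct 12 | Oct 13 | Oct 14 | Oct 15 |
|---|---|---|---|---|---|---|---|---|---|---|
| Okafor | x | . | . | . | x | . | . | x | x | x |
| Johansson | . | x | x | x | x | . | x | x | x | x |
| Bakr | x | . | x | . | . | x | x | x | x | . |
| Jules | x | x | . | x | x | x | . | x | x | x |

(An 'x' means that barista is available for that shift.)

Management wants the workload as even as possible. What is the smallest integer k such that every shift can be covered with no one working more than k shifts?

With 4 baristas and 15 worker-slots to fill, someone must work at least ⌈15/4⌉ = 4 shifts, so k ≥ 4.
k = 4 works: Oct 6→Okafor, Oct 7→Johansson, Oct 8→Johansson, Oct 9→Johansson+Jules, Oct 10→Okafor+Jules, Oct 11→Bakr+Jules, Oct 12→Johansson+Bakr, Oct 13→Bakr+Jules, Oct 14→Okafor, Oct 15→Okafor.
Loads: Okafor 4, Johansson 4, Bakr 3, Jules 4 — all ≤ 4.

4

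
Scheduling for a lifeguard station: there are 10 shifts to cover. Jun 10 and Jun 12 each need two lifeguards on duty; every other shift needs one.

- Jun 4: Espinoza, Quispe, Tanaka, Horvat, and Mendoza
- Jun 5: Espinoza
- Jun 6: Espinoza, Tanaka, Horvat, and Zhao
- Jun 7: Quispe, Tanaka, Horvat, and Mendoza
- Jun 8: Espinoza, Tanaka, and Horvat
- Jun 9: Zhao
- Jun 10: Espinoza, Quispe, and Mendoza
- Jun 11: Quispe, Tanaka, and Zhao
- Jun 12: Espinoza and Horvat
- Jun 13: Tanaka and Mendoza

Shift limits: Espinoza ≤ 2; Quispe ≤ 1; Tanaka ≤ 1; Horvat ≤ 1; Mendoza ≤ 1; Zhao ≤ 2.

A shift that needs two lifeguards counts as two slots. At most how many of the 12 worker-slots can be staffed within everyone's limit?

8

Total capacity across all lifeguards is 2+1+1+1+1+2 = 8, and 12 slots are needed, so at most 8 can be filled.
An assignment achieving 8: Jun 5→Espinoza, Jun 9→Zhao, Jun 10→Quispe+Mendoza, Jun 11→Zhao, Jun 12→Espinoza+Horvat, Jun 13→Tanaka.
Loads: Espinoza 2/2, Quispe 1/1, Tanaka 1/1, Horvat 1/1, Mendoza 1/1, Zhao 2/2.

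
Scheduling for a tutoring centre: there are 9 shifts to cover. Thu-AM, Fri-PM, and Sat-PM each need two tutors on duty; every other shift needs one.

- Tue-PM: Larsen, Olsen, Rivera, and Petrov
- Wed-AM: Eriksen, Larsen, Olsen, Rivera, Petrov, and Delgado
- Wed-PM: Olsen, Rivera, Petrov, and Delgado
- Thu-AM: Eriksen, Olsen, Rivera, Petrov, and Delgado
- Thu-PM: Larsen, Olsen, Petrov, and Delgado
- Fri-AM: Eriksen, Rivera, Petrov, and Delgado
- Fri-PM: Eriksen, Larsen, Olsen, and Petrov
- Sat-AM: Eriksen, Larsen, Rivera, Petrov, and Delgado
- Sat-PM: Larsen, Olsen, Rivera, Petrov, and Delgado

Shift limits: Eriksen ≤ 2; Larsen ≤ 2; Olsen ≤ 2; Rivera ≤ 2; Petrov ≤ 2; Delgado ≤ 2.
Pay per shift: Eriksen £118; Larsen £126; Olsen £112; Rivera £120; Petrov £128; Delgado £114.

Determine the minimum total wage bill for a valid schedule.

Picking the cheapest available tutor for each shift independently would cost £1358, but that ignores the shift limits.
An optimal schedule: Tue-PM→Larsen, Wed-AM→Rivera, Wed-PM→Olsen, Thu-AM→Rivera+Delgado, Thu-PM→Larsen, Fri-AM→Eriksen, Fri-PM→Olsen+Petrov, Sat-AM→Eriksen, Sat-PM→Petrov+Delgado.
Total: 126 + 120 + 112 + 120 + 114 + 126 + 118 + 112 + 128 + 118 + 128 + 114 = £1436.

£1436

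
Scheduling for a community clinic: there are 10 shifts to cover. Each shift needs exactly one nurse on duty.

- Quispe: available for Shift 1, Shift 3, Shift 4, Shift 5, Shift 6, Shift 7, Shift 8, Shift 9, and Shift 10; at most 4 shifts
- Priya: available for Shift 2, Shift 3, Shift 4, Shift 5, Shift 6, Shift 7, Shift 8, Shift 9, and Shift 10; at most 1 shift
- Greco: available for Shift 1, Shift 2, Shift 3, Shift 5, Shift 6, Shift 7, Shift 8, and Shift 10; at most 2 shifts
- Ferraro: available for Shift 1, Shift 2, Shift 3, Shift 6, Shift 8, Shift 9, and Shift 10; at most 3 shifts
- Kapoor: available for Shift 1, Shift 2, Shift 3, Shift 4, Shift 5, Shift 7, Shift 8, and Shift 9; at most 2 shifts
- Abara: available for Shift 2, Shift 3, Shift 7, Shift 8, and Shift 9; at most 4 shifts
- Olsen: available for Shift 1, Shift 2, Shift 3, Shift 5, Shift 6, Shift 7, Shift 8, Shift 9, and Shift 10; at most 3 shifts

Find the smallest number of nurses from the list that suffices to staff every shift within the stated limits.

10 slots to fill and no one can take more than 4, so at least ⌈10/4⌉ = 3 nurses are needed.
Quispe, Greco, and Abara alone can cover everything: Shift 1→Quispe, Shift 2→Greco, Shift 3→Abara, Shift 4→Quispe, Shift 5→Quispe, Shift 6→Quispe, Shift 7→Abara, Shift 8→Abara, Shift 9→Abara, Shift 10→Greco.

3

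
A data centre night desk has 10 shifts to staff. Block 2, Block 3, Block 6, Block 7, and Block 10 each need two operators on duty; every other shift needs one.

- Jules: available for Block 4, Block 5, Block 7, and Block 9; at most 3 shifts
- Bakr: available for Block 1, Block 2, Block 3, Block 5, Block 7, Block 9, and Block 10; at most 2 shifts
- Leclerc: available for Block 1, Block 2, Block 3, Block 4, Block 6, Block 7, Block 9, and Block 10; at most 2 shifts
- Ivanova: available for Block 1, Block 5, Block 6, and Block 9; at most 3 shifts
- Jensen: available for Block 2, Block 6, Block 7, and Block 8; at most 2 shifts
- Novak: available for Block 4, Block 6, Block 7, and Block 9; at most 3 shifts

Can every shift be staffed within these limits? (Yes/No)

Total capacity is 15 and 15 slots are needed, so capacity alone doesn't rule it out.
Shifts {Block 2, Block 3, Block 10} need 6 worker-slots in total, but the operators available for any of those shifts (Bakr, Leclerc, and Jensen) can supply at most 5 among them. So no valid schedule exists.

No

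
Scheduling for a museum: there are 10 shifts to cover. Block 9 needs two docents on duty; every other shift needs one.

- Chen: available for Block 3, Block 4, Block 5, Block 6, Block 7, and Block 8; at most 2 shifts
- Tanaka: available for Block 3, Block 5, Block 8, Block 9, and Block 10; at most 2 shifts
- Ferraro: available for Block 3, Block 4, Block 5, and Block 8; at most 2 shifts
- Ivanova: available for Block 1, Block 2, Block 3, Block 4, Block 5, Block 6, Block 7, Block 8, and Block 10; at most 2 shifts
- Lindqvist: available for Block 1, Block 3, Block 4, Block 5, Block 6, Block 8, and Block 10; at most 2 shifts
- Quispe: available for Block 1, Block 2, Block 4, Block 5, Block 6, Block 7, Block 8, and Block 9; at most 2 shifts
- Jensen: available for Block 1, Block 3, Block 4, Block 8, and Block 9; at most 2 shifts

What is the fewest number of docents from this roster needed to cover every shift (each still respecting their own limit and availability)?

11 slots to fill and no one can take more than 2, so at least ⌈11/2⌉ = 6 docents are needed.
Chen, Tanaka, Ferraro, Ivanova, Lindqvist, and Quispe alone can cover everything: Block 1→Ivanova, Block 2→Ivanova, Block 3→Ferraro, Block 4→Ferraro, Block 5→Lindqvist, Block 6→Chen, Block 7→Chen, Block 8→Lindqvist, Block 9→Tanaka+Quispe, Block 10→Tanaka.

6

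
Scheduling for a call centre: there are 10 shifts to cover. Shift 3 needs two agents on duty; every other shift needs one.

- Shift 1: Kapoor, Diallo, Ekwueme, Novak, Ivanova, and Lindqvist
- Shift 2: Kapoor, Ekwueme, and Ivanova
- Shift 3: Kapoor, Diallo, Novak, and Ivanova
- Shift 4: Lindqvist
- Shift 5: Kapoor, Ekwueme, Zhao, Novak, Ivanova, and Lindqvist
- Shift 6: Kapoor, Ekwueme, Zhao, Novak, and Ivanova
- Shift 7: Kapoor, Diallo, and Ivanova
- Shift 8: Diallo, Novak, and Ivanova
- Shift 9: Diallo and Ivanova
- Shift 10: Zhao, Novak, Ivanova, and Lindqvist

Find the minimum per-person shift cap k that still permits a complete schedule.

2

With 7 agents and 11 worker-slots to fill, someone must work at least ⌈11/7⌉ = 2 shifts, so k ≥ 2.
k = 2 works: Shift 1→Ekwueme, Shift 2→Kapoor, Shift 3→Novak+Ivanova, Shift 4→Lindqvist, Shift 5→Zhao, Shift 6→Ekwueme, Shift 7→Kapoor, Shift 8→Diallo, Shift 9→Diallo, Shift 10→Zhao.
Loads: Kapoor 2, Diallo 2, Ekwueme 2, Zhao 2, Novak 1, Ivanova 1, Lindqvist 1 — all ≤ 2.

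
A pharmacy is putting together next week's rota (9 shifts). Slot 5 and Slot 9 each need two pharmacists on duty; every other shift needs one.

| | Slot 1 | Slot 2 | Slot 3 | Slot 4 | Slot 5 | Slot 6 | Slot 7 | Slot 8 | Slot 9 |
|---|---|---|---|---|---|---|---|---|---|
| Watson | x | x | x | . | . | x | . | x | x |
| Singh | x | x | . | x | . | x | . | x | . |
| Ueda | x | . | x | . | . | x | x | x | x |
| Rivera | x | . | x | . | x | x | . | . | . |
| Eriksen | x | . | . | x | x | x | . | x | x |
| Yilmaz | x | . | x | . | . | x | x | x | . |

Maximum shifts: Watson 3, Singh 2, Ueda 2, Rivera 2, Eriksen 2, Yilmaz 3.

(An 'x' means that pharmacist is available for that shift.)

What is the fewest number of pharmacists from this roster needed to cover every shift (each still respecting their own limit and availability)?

5

11 slots to fill and no one can take more than 3, so at least ⌈11/3⌉ = 4 pharmacists are needed.
Any 4 pharmacists together have capacity at most 3+3+2+2 = 10 < 11 slots, so 4 can never suffice.
Watson, Singh, Ueda, Rivera, and Eriksen alone can cover everything: Slot 1→Rivera, Slot 2→Watson, Slot 3→Watson, Slot 4→Singh, Slot 5→Rivera+Eriksen, Slot 6→Eriksen, Slot 7→Ueda, Slot 8→Singh, Slot 9→Watson+Ueda.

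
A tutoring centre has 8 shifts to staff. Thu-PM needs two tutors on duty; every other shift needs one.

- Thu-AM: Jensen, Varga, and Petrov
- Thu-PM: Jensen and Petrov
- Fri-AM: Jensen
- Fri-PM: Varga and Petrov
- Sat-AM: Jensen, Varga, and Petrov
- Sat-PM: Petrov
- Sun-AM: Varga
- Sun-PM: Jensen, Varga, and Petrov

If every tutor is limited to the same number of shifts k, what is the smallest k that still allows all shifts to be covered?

3

With 3 tutors and 9 worker-slots to fill, someone must work at least ⌈9/3⌉ = 3 shifts, so k ≥ 3.
k = 3 works: Thu-AM→Jensen, Thu-PM→Jensen+Petrov, Fri-AM→Jensen, Fri-PM→Varga, Sat-AM→Varga, Sat-PM→Petrov, Sun-AM→Varga, Sun-PM→Petrov.
Loads: Jensen 3, Varga 3, Petrov 3 — all ≤ 3.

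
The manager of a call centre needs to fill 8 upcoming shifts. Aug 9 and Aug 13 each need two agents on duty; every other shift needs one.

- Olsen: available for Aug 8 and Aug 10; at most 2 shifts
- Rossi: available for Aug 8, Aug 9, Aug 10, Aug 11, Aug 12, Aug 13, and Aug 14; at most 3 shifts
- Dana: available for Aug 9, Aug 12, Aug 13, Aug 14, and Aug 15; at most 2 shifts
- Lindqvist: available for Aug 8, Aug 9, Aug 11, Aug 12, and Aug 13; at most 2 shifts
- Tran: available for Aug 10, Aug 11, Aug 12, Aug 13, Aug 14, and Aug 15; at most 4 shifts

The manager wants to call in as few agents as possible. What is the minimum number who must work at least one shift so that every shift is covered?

4

10 slots to fill and no one can take more than 4, so at least ⌈10/4⌉ = 3 agents are needed.
Any 3 agents together have capacity at most 4+3+2 = 9 < 10 slots, so 3 can never suffice.
Olsen, Rossi, Dana, and Tran alone can cover everything: Aug 8→Olsen, Aug 9→Rossi+Dana, Aug 10→Olsen, Aug 11→Rossi, Aug 12→Tran, Aug 13→Rossi+Tran, Aug 14→Tran, Aug 15→Dana.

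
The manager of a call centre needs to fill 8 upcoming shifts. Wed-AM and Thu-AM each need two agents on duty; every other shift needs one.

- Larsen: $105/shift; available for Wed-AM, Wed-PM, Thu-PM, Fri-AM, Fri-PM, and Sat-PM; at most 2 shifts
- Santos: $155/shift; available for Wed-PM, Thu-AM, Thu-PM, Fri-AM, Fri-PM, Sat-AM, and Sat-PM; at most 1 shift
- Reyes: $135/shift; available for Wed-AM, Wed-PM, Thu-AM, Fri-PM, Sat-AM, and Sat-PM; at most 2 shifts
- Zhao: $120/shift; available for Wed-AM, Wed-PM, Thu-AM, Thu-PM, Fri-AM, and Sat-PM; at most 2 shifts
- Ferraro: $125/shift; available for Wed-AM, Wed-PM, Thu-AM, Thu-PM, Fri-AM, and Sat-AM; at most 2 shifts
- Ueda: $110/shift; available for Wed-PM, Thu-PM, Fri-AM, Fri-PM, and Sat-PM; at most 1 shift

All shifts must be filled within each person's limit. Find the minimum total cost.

Picking the cheapest available agent for each shift independently would cost $1120, but that ignores the shift limits.
An optimal schedule: Wed-AM→Reyes+Ferraro, Wed-PM→Ueda, Thu-AM→Zhao+Ferraro, Thu-PM→Larsen, Fri-AM→Zhao, Fri-PM→Larsen, Sat-AM→Santos, Sat-PM→Reyes.
Total: 135 + 125 + 110 + 120 + 125 + 105 + 120 + 105 + 155 + 135 = $1235.

$1235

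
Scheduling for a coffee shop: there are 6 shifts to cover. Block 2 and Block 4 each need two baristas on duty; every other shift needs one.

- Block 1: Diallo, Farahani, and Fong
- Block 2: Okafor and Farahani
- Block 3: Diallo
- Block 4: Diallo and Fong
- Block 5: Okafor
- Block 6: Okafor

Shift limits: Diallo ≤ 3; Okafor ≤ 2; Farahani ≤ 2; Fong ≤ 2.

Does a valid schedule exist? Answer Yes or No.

Total capacity is 9 and 8 slots are needed, so capacity alone doesn't rule it out.
Shifts {Block 2, Block 5, Block 6} need 4 worker-slots in total, but the baristas available for any of those shifts (Okafor and Farahani) can supply at most 3 among them. So no valid schedule exists.

No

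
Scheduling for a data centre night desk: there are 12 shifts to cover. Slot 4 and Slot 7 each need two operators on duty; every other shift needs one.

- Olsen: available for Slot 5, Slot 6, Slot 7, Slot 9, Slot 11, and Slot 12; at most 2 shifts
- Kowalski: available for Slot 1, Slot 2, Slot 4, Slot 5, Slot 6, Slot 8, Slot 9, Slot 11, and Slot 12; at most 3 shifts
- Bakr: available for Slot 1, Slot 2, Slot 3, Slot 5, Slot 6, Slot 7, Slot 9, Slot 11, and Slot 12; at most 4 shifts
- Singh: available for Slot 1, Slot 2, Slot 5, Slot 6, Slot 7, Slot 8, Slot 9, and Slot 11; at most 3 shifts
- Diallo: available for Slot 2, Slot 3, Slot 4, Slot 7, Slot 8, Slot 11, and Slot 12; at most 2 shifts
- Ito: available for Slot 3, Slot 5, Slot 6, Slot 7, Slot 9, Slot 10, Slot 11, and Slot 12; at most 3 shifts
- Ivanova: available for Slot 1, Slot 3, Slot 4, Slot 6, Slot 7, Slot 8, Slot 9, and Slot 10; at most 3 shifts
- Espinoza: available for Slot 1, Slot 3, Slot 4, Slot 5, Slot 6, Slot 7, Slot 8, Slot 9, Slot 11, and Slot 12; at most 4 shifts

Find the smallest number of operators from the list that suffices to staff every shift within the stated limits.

14 slots to fill and no one can take more than 4, so at least ⌈14/4⌉ = 4 operators are needed.
Kowalski, Bakr, Ito, and Espinoza alone can cover everything: Slot 1→Bakr, Slot 2→Kowalski, Slot 3→Bakr, Slot 4→Kowalski+Espinoza, Slot 5→Bakr, Slot 6→Ito, Slot 7→Bakr+Ito, Slot 8→Kowalski, Slot 9→Espinoza, Slot 10→Ito, Slot 11→Espinoza, Slot 12→Espinoza.

4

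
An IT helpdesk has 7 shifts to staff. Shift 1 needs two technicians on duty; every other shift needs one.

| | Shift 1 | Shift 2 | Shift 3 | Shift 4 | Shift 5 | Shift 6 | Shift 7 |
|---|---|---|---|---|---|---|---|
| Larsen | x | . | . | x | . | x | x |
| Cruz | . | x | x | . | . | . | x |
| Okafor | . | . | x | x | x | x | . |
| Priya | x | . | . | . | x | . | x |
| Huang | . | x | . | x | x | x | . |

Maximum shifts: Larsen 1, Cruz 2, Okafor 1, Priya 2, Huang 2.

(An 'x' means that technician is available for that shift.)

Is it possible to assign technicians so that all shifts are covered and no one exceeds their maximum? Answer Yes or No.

Shift 1 can only be covered by Larsen and Priya, so that assignment is forced.
One valid schedule: Shift 1→Larsen+Priya, Shift 2→Cruz, Shift 3→Cruz, Shift 4→Okafor, Shift 5→Huang, Shift 6→Huang, Shift 7→Priya.
Loads: Larsen 1/1, Cruz 2/2, Okafor 1/1, Priya 2/2, Huang 2/2 — all within limits.

Yes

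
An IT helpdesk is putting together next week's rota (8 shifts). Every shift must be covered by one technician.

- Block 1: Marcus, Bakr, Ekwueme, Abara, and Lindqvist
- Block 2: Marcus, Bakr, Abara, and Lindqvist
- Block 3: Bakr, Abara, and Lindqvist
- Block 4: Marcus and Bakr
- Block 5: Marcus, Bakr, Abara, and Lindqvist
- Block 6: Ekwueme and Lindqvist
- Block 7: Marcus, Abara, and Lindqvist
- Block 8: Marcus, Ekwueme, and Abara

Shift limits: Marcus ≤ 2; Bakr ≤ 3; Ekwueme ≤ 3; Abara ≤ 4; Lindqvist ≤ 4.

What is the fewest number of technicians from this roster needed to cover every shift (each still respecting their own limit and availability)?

8 slots to fill and no one can take more than 4, so at least ⌈8/4⌉ = 2 technicians are needed.
No set of 2 technicians can cover every shift (each such set leaves at least one shift with no one available or exceeds a cap).
Marcus, Bakr, and Ekwueme alone can cover everything: Block 1→Ekwueme, Block 2→Marcus, Block 3→Bakr, Block 4→Bakr, Block 5→Bakr, Block 6→Ekwueme, Block 7→Marcus, Block 8→Ekwueme.

3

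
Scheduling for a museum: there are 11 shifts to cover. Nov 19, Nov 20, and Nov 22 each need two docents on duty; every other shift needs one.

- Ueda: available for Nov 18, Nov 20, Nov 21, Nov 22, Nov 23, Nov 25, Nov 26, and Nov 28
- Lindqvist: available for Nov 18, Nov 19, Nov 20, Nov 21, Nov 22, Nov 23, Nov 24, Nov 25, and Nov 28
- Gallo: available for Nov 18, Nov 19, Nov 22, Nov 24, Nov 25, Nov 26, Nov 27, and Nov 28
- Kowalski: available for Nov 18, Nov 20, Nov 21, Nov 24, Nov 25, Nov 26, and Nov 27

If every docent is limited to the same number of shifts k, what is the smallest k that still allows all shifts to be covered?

4

With 4 docents and 14 worker-slots to fill, someone must work at least ⌈14/4⌉ = 4 shifts, so k ≥ 4.
k = 4 works: Nov 18→Kowalski, Nov 19→Lindqvist+Gallo, Nov 20→Ueda+Lindqvist, Nov 21→Ueda, Nov 22→Ueda+Lindqvist, Nov 23→Ueda, Nov 24→Lindqvist, Nov 25→Kowalski, Nov 26→Gallo, Nov 27→Gallo, Nov 28→Gallo.
Loads: Ueda 4, Lindqvist 4, Gallo 4, Kowalski 2 — all ≤ 4.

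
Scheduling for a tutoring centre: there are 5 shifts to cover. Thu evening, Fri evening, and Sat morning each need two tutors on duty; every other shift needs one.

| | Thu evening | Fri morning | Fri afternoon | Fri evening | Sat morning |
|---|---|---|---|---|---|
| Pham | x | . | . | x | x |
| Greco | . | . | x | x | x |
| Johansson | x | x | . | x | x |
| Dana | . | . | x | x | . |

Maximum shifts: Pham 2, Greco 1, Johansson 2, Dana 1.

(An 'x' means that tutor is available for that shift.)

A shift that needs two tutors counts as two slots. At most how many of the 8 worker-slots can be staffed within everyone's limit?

6

Total capacity across all tutors is 2+1+2+1 = 6, and 8 slots are needed, so at most 6 can be filled.
An assignment achieving 6: Thu evening→Pham+Johansson, Fri morning→Johansson, Fri afternoon→Greco, Fri evening→Dana, Sat morning→Pham.
Loads: Pham 2/2, Greco 1/1, Johansson 2/2, Dana 1/1.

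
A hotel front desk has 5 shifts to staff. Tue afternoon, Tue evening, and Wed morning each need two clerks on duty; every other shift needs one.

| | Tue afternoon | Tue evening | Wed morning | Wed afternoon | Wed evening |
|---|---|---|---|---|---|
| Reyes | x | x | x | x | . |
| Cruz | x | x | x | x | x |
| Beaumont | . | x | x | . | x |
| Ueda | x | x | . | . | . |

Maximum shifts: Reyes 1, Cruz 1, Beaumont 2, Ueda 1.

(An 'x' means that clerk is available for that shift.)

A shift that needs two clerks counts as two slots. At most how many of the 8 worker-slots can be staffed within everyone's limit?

5

Total capacity across all clerks is 1+1+2+1 = 5, and 8 slots are needed, so at most 5 can be filled.
An assignment achieving 5: Tue afternoon→Ueda, Tue evening→Beaumont, Wed morning→Beaumont, Wed afternoon→Reyes, Wed evening→Cruz.
Loads: Reyes 1/1, Cruz 1/1, Beaumont 2/2, Ueda 1/1.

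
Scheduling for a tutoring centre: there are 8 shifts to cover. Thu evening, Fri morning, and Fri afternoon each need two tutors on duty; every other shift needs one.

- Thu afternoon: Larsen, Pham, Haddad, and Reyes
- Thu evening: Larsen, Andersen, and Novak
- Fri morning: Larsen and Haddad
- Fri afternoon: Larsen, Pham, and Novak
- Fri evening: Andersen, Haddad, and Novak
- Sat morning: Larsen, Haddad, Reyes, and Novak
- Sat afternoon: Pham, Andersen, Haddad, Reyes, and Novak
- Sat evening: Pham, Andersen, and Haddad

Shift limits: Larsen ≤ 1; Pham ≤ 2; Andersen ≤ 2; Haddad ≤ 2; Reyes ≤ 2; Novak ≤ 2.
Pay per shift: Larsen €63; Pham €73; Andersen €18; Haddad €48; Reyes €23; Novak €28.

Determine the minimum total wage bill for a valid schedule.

Fri morning can only be covered by Larsen and Haddad, so that assignment is forced.
Picking the cheapest available tutor for each shift independently would cost €348, but that ignores the shift limits.
An optimal schedule: Thu afternoon→Haddad, Thu evening→Andersen+Novak, Fri morning→Larsen+Haddad, Fri afternoon→Pham+Novak, Fri evening→Andersen, Sat morning→Reyes, Sat afternoon→Reyes, Sat evening→Pham.
Total: 48 + 18 + 28 + 63 + 48 + 73 + 28 + 18 + 23 + 23 + 73 = €443.

€443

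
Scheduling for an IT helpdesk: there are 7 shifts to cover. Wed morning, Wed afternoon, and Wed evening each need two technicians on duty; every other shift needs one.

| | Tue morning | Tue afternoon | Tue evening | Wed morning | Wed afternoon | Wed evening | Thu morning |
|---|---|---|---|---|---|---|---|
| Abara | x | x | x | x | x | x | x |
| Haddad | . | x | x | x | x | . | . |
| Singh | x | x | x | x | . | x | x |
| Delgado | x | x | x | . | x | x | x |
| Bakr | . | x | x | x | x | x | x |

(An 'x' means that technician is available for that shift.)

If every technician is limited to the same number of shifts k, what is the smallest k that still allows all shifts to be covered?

2

With 5 technicians and 10 worker-slots to fill, someone must work at least ⌈10/5⌉ = 2 shifts, so k ≥ 2.
k = 2 works: Tue morning→Abara, Tue afternoon→Haddad, Tue evening→Haddad, Wed morning→Singh+Bakr, Wed afternoon→Delgado+Bakr, Wed evening→Singh+Delgado, Thu morning→Abara.
Loads: Abara 2, Haddad 2, Singh 2, Delgado 2, Bakr 2 — all ≤ 2.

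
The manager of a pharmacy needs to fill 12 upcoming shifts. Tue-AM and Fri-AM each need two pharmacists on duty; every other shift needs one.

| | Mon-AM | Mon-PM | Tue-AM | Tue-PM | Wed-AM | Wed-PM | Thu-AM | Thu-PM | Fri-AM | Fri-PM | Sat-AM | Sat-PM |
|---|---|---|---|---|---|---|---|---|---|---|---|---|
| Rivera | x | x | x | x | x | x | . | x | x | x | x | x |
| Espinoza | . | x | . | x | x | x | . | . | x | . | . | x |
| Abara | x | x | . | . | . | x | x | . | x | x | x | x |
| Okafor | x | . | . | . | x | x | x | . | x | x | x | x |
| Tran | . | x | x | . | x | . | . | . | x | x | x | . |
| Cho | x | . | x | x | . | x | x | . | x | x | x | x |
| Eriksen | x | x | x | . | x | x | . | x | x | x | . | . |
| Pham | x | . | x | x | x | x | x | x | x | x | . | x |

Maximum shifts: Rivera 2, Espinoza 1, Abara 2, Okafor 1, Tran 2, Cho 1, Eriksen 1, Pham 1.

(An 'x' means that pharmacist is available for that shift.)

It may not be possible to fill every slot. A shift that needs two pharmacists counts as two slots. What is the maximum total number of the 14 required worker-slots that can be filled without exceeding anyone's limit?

Total capacity across all pharmacists is 2+1+2+1+2+1+1+1 = 11, and 14 slots are needed, so at most 11 can be filled.
An assignment achieving 11: Mon-AM→Okafor, Mon-PM→Espinoza, Tue-AM→Tran+Cho, Tue-PM→Rivera, Wed-AM→Tran, Wed-PM→Eriksen, Thu-AM→Abara, Thu-PM→Rivera, Sat-AM→Abara, Sat-PM→Pham.
Loads: Rivera 2/2, Espinoza 1/1, Abara 2/2, Okafor 1/1, Tran 2/2, Cho 1/1, Eriksen 1/1, Pham 1/1.

11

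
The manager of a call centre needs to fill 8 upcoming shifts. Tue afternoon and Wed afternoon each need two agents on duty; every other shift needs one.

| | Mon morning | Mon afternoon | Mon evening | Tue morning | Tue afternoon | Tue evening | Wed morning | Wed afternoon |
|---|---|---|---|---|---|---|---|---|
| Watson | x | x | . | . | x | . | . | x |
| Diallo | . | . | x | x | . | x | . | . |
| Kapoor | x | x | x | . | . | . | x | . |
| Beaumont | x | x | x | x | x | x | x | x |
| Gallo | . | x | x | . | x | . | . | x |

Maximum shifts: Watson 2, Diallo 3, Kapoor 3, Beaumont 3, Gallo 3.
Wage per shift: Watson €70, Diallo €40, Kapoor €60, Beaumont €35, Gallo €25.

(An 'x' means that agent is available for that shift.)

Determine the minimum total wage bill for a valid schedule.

Picking the cheapest available agent for each shift independently would cost €310, but that ignores the shift limits.
An optimal schedule: Mon morning→Kapoor, Mon afternoon→Gallo, Mon evening→Diallo, Tue morning→Diallo, Tue afternoon→Gallo+Beaumont, Tue evening→Diallo, Wed morning→Beaumont, Wed afternoon→Gallo+Beaumont.
Total: 60 + 25 + 40 + 40 + 25 + 35 + 40 + 35 + 25 + 35 = €360.

€360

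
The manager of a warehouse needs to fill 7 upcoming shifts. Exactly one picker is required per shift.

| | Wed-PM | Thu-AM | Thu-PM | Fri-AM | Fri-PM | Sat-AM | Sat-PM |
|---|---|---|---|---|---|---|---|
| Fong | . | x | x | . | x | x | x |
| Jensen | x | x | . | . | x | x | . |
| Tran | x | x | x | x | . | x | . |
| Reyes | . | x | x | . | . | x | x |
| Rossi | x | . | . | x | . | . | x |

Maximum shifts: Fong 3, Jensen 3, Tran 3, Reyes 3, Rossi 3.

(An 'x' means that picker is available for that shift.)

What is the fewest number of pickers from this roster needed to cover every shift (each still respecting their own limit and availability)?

7 slots to fill and no one can take more than 3, so at least ⌈7/3⌉ = 3 pickers are needed.
Fong, Jensen, and Tran alone can cover everything: Wed-PM→Jensen, Thu-AM→Jensen, Thu-PM→Fong, Fri-AM→Tran, Fri-PM→Fong, Sat-AM→Jensen, Sat-PM→Fong.

3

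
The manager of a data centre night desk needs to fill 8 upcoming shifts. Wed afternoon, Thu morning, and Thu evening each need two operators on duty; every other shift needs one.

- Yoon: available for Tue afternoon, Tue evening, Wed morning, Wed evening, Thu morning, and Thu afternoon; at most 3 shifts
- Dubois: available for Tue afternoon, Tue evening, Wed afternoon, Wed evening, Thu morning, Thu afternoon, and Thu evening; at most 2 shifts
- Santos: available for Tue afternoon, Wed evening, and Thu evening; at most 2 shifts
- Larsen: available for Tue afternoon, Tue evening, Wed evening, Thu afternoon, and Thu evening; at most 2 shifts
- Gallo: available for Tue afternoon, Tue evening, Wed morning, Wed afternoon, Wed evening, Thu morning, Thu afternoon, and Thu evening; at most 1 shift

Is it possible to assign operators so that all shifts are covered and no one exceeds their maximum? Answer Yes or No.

No

Total capacity is 3+2+2+2+1 = 10 but 11 worker-slots are needed — infeasible.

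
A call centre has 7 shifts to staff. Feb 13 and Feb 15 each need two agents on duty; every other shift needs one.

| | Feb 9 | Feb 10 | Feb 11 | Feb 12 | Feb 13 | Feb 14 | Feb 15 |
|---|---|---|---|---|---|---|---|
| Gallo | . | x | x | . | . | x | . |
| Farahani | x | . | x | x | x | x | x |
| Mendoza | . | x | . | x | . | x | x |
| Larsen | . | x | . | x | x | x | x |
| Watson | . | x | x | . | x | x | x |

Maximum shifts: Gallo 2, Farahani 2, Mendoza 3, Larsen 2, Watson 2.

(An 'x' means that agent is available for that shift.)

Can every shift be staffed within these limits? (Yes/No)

Feb 9 can only be covered by Farahani, so that assignment is forced.
One valid schedule: Feb 9→Farahani, Feb 10→Gallo, Feb 11→Gallo, Feb 12→Farahani, Feb 13→Larsen+Watson, Feb 14→Mendoza, Feb 15→Mendoza+Larsen.
Loads: Gallo 2/2, Farahani 2/2, Mendoza 2/3, Larsen 2/2, Watson 1/2 — all within limits.

Yes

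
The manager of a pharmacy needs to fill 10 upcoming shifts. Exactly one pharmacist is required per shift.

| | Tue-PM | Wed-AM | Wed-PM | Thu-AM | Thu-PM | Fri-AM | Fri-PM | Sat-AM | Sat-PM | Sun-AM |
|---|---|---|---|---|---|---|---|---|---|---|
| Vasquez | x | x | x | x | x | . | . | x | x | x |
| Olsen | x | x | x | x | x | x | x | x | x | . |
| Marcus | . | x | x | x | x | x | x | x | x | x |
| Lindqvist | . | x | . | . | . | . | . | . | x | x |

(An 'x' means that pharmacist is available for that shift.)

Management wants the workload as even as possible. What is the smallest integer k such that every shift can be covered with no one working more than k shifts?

3

With 4 pharmacists and 10 worker-slots to fill, someone must work at least ⌈10/4⌉ = 3 shifts, so k ≥ 3.
k = 3 works: Tue-PM→Vasquez, Wed-AM→Marcus, Wed-PM→Vasquez, Thu-AM→Vasquez, Thu-PM→Olsen, Fri-AM→Olsen, Fri-PM→Olsen, Sat-AM→Marcus, Sat-PM→Lindqvist, Sun-AM→Marcus.
Loads: Vasquez 3, Olsen 3, Marcus 3, Lindqvist 1 — all ≤ 3.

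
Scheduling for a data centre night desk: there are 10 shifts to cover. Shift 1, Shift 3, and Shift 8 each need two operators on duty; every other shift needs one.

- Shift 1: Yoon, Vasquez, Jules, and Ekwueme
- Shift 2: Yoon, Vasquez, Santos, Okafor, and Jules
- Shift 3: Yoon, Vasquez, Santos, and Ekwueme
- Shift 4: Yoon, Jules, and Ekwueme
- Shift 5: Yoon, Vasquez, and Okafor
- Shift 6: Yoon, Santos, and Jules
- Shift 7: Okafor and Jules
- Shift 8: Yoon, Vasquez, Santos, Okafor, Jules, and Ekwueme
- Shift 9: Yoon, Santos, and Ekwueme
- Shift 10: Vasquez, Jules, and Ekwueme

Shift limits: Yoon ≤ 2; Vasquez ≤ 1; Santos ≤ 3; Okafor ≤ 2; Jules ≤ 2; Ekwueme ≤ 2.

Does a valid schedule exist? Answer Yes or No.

No

Total capacity is 2+1+3+2+2+2 = 12 but 13 worker-slots are needed — infeasible.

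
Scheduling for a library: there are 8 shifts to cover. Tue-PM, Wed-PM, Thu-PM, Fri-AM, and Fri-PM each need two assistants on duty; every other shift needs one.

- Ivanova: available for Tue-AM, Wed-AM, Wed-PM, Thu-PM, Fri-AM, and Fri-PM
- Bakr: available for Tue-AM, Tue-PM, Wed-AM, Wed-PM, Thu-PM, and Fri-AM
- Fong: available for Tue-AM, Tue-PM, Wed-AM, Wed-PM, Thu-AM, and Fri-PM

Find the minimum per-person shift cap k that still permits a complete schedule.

With 3 assistants and 13 worker-slots to fill, someone must work at least ⌈13/3⌉ = 5 shifts, so k ≥ 5.
k = 5 works: Tue-AM→Ivanova, Tue-PM→Bakr+Fong, Wed-AM→Ivanova, Wed-PM→Bakr+Fong, Thu-AM→Fong, Thu-PM→Ivanova+Bakr, Fri-AM→Ivanova+Bakr, Fri-PM→Ivanova+Fong.
Loads: Ivanova 5, Bakr 4, Fong 4 — all ≤ 5.

5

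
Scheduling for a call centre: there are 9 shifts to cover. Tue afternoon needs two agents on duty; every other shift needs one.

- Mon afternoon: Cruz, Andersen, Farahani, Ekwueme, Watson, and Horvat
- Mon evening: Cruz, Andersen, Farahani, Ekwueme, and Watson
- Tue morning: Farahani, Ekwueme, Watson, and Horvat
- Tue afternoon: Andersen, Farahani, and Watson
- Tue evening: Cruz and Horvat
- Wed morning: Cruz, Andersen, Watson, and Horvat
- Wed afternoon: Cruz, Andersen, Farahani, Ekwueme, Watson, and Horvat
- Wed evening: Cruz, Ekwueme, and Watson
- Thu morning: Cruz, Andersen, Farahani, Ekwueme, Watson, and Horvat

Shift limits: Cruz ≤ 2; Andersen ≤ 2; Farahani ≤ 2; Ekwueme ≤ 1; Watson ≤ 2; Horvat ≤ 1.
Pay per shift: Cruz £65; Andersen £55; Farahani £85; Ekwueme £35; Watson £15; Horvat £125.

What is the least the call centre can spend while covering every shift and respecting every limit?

Picking the cheapest available agent for each shift independently would cost £240, but that ignores the shift limits.
An optimal schedule: Mon afternoon→Watson, Mon evening→Ekwueme, Tue morning→Farahani, Tue afternoon→Andersen+Farahani, Tue evening→Cruz, Wed morning→Andersen, Wed afternoon→Watson, Wed evening→Cruz, Thu morning→Horvat.
Total: 15 + 35 + 85 + 55 + 85 + 65 + 55 + 15 + 65 + 125 = £600.

£600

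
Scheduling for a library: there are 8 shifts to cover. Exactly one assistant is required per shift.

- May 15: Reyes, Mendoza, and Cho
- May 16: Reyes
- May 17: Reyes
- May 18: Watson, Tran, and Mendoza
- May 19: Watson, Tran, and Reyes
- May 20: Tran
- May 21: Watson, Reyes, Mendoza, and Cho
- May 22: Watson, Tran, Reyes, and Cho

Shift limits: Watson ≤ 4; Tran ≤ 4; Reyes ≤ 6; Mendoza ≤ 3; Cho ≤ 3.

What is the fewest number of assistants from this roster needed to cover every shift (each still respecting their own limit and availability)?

8 slots to fill and no one can take more than 6, so at least ⌈8/6⌉ = 2 assistants are needed.
Tran and Reyes alone can cover everything: May 15→Reyes, May 16→Reyes, May 17→Reyes, May 18→Tran, May 19→Tran, May 20→Tran, May 21→Reyes, May 22→Tran.

2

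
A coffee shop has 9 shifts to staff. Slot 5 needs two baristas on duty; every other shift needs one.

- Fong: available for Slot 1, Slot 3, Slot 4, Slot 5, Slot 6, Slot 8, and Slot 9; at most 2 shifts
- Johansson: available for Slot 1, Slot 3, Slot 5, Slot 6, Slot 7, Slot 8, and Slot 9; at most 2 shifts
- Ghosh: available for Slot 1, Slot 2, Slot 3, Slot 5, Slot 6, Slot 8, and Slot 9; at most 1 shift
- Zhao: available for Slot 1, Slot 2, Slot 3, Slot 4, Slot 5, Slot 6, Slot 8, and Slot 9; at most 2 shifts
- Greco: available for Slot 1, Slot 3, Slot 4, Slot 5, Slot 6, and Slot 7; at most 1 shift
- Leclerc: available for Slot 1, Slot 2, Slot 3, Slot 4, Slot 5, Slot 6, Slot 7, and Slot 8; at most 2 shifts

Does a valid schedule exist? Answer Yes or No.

One valid schedule: Slot 1→Zhao, Slot 2→Ghosh, Slot 3→Zhao, Slot 4→Fong, Slot 5→Greco+Leclerc, Slot 6→Leclerc, Slot 7→Johansson, Slot 8→Johansson, Slot 9→Fong.
Loads: Fong 2/2, Johansson 2/2, Ghosh 1/1, Zhao 2/2, Greco 1/1, Leclerc 2/2 — all within limits.

Yes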